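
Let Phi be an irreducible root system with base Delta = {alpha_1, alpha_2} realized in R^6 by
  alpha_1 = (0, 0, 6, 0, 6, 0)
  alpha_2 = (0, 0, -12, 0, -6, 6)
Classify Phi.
Compute the Cartan integers a_ij = 2(alpha_i, alpha_j)/(alpha_j, alpha_j); the resulting 2x2 Cartan matrix is
[[2, -1], [-3, 2]].
The roots have two lengths (squared-length ratio 3:1); the short ones are alpha_{1}. The associated Dynkin diagram is two nodes joined by a triple edge (G_2), so the type is G_2.

G2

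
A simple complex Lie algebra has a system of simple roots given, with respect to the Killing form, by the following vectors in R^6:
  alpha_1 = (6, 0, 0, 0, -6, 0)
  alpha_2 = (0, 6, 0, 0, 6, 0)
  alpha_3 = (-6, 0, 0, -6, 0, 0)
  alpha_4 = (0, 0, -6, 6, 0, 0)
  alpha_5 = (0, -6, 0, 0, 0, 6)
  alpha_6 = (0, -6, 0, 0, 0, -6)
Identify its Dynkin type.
D6

Compute the Cartan integers a_ij = 2(alpha_i, alpha_j)/(alpha_j, alpha_j); the resulting 6x6 Cartan matrix is
[[2, -1, -1, 0, 0, 0], [-1, 2, 0, 0, -1, -1], [-1, 0, 2, -1, 0, 0], [0, 0, -1, 2, 0, 0], [0, -1, 0, 0, 2, 0], [0, -1, 0, 0, 0, 2]].
All simple roots have the same length, so the diagram is simply laced. The associated Dynkin diagram is a chain of 4 nodes with a fork of two nodes at one end (D_6), so the type is D_6 (the algebra so(12)).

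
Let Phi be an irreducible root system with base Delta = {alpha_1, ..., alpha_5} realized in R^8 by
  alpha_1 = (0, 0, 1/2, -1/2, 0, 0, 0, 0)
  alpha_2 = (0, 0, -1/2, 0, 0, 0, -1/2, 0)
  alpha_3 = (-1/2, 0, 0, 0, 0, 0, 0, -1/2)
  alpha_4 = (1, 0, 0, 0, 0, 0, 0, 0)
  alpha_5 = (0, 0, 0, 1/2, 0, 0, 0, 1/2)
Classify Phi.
Compute the Cartan integers a_ij = 2(alpha_i, alpha_j)/(alpha_j, alpha_j); the resulting 5x5 Cartan matrix is
[[2, -1, 0, 0, -1], [-1, 2, 0, 0, 0], [0, 0, 2, -1, -1], [0, 0, -2, 2, 0], [-1, 0, -1, 0, 2]].
The roots have two lengths (squared-length ratio 2:1); the short ones are alpha_{1,2,3,5}. The associated Dynkin diagram is a chain of 5 nodes with a double edge at one end; the terminal node there is the unique long simple root (C_5), so the type is C_5 (the algebra sp(10)).

C_5 (sp(10))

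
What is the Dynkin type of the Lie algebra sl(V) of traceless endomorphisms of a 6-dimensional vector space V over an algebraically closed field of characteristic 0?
This is sl(6), which has dimension 6^2 - 1 = 35 and rank 6 - 1 = 5 (a Cartan subalgebra is the diagonal traceless matrices). In the classification of classical Lie algebras, the special linear algebra sl(n+1) has type A_n; here n = 5, so the Dynkin diagram is a chain of 5 nodes with single edges (A_5). Hence the type is A_5.

A5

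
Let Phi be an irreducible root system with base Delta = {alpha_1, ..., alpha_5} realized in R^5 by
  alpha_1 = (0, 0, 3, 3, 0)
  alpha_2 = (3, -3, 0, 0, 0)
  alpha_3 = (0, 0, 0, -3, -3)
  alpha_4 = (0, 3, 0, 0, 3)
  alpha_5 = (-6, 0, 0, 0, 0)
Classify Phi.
C_5 (sp(10))

Compute the Cartan integers a_ij = 2(alpha_i, alpha_j)/(alpha_j, alpha_j); the resulting 5x5 Cartan matrix is
[[2, 0, -1, 0, 0], [0, 2, 0, -1, -1], [-1, 0, 2, -1, 0], [0, -1, -1, 2, 0], [0, -2, 0, 0, 2]].
The roots have two lengths (squared-length ratio 2:1); the short ones are alpha_{1,2,3,4}. The associated Dynkin diagram is a chain of 5 nodes with a double edge at one end; the terminal node there is the unique long simple root (C_5), so the type is C_5 (the algebra sp(10)).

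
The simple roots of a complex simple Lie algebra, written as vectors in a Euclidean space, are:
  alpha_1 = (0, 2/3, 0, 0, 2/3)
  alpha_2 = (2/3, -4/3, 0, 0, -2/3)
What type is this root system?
G_2

Compute the Cartan integers a_ij = 2(alpha_i, alpha_j)/(alpha_j, alpha_j); the resulting 2x2 Cartan matrix is
[[2, -1], [-3, 2]].
The roots have two lengths (squared-length ratio 3:1); the short ones are alpha_{1}. The associated Dynkin diagram is two nodes joined by a triple edge (G_2), so the type is G_2.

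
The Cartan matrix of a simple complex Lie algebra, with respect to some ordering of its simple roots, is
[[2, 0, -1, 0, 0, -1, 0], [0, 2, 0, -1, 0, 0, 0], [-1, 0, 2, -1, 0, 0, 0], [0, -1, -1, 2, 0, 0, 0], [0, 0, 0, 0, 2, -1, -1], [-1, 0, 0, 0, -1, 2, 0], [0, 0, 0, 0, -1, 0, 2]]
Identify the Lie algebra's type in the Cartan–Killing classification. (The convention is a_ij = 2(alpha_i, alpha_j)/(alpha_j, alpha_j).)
A_7 (sl(8))

The matrix has rank 7 with 2's on the diagonal. Reading the off-diagonal entries as Dynkin edges (a single edge where a_ij = a_ji = -1; a double or triple edge where a_ij * a_ji = 2 or 3), the diagram is a chain of 7 nodes with single edges (A_7). One simple-root ordering that puts it in standard form is (alpha_7, alpha_5, alpha_6, alpha_1, alpha_3, alpha_4, alpha_2). So the algebra is type A_7, i.e. sl(8).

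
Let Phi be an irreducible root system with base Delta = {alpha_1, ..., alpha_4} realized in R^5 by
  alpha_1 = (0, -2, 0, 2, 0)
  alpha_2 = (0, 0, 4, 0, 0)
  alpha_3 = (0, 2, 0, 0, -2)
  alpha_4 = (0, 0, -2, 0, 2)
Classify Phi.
C_4 (sp(8))

Compute the Cartan integers a_ij = 2(alpha_i, alpha_j)/(alpha_j, alpha_j); the resulting 4x4 Cartan matrix is
[[2, 0, -1, 0], [0, 2, 0, -2], [-1, 0, 2, -1], [0, -1, -1, 2]].
The roots have two lengths (squared-length ratio 2:1); the short ones are alpha_{1,3,4}. The associated Dynkin diagram is a chain of 4 nodes with a double edge at one end; the terminal node there is the unique long simple root (C_4), so the type is C_4 (the algebra sp(8)).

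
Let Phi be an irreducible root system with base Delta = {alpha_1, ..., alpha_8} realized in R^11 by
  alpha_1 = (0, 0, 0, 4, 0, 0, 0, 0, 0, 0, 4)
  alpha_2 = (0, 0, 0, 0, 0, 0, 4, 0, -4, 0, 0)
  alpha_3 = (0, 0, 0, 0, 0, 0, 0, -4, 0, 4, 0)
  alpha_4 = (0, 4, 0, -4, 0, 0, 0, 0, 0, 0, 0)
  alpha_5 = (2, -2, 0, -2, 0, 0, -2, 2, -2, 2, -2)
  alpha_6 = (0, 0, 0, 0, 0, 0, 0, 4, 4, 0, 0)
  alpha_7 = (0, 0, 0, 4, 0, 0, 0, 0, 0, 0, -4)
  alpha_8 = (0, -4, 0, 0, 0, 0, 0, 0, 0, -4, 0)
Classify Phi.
E_8

Compute the Cartan integers a_ij = 2(alpha_i, alpha_j)/(alpha_j, alpha_j); the resulting 8x8 Cartan matrix is
[[2, 0, 0, -1, -1, 0, 0, 0], [0, 2, 0, 0, 0, -1, 0, 0], [0, 0, 2, 0, 0, -1, 0, -1], [-1, 0, 0, 2, 0, 0, -1, -1], [-1, 0, 0, 0, 2, 0, 0, 0], [0, -1, -1, 0, 0, 2, 0, 0], [0, 0, 0, -1, 0, 0, 2, 0], [0, 0, -1, -1, 0, 0, 0, 2]].
All simple roots have the same length, so the diagram is simply laced. The associated Dynkin diagram is a chain of 7 nodes with one extra node attached to the third node from one end (E_8), so the type is E_8.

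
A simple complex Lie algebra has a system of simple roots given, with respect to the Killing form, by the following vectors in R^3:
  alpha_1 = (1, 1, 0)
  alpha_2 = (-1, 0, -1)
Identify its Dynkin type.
Compute the Cartan integers a_ij = 2(alpha_i, alpha_j)/(alpha_j, alpha_j); the resulting 2x2 Cartan matrix is
[[2, -1], [-1, 2]].
All simple roots have the same length, so the diagram is simply laced. The associated Dynkin diagram is a chain of 2 nodes with single edges (A_2), so the type is A_2 (the algebra sl(3)).

type A_2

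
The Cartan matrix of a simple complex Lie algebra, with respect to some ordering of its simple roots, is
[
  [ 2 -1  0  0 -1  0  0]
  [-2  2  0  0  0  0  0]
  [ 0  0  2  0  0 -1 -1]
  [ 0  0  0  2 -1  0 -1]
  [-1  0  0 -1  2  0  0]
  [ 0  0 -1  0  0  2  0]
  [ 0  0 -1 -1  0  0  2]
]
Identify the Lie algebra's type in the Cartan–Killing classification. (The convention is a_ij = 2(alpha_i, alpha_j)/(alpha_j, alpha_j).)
The matrix has rank 7 with 2's on the diagonal. Reading the off-diagonal entries as Dynkin edges (a single edge where a_ij = a_ji = -1; a double or triple edge where a_ij * a_ji = 2 or 3), the diagram is a chain of 7 nodes with a double edge at one end; the terminal node there is the unique long simple root (C_7). One simple-root ordering that puts it in standard form is (alpha_6, alpha_3, alpha_7, alpha_4, alpha_5, alpha_1, alpha_2). So the algebra is type C_7, i.e. sp(14).

type C_7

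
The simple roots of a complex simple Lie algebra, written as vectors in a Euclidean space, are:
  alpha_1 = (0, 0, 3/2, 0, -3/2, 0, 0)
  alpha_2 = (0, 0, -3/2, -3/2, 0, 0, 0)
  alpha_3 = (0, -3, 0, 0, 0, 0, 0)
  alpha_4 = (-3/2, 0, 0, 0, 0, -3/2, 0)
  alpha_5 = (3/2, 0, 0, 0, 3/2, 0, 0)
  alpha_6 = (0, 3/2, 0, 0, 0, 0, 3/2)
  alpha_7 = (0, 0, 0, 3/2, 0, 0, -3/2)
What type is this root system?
C_7

Compute the Cartan integers a_ij = 2(alpha_i, alpha_j)/(alpha_j, alpha_j); the resulting 7x7 Cartan matrix is
[[2, -1, 0, 0, -1, 0, 0], [-1, 2, 0, 0, 0, 0, -1], [0, 0, 2, 0, 0, -2, 0], [0, 0, 0, 2, -1, 0, 0], [-1, 0, 0, -1, 2, 0, 0], [0, 0, -1, 0, 0, 2, -1], [0, -1, 0, 0, 0, -1, 2]].
The roots have two lengths (squared-length ratio 2:1); the short ones are alpha_{1,2,4,5,6,7}. The associated Dynkin diagram is a chain of 7 nodes with a double edge at one end; the terminal node there is the unique long simple root (C_7), so the type is C_7 (the algebra sp(14)).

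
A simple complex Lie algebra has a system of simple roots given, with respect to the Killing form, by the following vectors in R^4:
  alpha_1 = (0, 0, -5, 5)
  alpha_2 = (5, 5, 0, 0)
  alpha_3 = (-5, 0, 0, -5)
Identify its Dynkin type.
Compute the Cartan integers a_ij = 2(alpha_i, alpha_j)/(alpha_j, alpha_j); the resulting 3x3 Cartan matrix is
[[2, 0, -1], [0, 2, -1], [-1, -1, 2]].
All simple roots have the same length, so the diagram is simply laced. The associated Dynkin diagram is a chain of 3 nodes with single edges (A_3), so the type is A_3 (the algebra sl(4)).

A3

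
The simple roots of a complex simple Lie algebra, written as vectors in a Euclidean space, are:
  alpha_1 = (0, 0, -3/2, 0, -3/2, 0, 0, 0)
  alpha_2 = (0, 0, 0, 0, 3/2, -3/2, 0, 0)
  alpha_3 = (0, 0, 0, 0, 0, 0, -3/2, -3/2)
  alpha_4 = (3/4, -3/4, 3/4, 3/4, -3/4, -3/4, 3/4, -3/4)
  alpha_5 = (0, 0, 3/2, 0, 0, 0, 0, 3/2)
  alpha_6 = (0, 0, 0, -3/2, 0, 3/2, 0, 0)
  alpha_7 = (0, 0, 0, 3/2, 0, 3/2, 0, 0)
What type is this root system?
Compute the Cartan integers a_ij = 2(alpha_i, alpha_j)/(alpha_j, alpha_j); the resulting 7x7 Cartan matrix is
[[2, -1, 0, 0, -1, 0, 0], [-1, 2, 0, 0, 0, -1, -1], [0, 0, 2, 0, -1, 0, 0], [0, 0, 0, 2, 0, -1, 0], [-1, 0, -1, 0, 2, 0, 0], [0, -1, 0, -1, 0, 2, 0], [0, -1, 0, 0, 0, 0, 2]].
All simple roots have the same length, so the diagram is simply laced. The associated Dynkin diagram is a chain of 6 nodes with one extra node attached to the third node from one end (E_7), so the type is E_7.

E_7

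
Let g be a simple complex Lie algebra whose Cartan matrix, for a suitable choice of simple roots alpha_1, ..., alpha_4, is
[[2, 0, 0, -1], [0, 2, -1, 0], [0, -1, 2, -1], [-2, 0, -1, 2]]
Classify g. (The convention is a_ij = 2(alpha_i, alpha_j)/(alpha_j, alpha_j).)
The matrix has rank 4 with 2's on the diagonal. Reading the off-diagonal entries as Dynkin edges (a single edge where a_ij = a_ji = -1; a double or triple edge where a_ij * a_ji = 2 or 3), the diagram is a chain of 4 nodes with a double edge at one end; the terminal node there is the unique short simple root (B_4). One simple-root ordering that puts it in standard form is (alpha_2, alpha_3, alpha_4, alpha_1). So the algebra is type B_4, i.e. so(9).

B4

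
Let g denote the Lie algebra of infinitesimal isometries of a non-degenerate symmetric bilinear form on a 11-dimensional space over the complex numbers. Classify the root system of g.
This is so(11) with 11 odd, which has dimension 11(11-1)/2 = 55 and rank (11-1)/2 = 5. In the classification of classical Lie algebras, the orthogonal algebra so(2n+1) in an odd number of variables has type B_n; here n = 5, so the Dynkin diagram is a chain of 5 nodes with a double edge at one end; the terminal node there is the unique short simple root (B_5). Hence the type is B_5.

B_5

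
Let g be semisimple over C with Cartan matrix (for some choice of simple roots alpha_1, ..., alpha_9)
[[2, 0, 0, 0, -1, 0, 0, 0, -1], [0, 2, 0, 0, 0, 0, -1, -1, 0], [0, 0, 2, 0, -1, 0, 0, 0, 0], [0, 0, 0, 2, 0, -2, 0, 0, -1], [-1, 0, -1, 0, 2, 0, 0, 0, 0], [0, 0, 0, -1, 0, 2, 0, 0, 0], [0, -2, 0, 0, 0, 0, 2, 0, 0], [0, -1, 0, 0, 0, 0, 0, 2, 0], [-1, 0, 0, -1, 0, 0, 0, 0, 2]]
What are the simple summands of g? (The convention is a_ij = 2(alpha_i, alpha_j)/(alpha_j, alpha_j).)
The diagram associated to this matrix has two connected components: the simple roots {alpha_1, alpha_3, alpha_4, alpha_5, alpha_6, alpha_9} form a chain of 6 nodes with a double edge at one end; the terminal node there is the unique short simple root (B_6), and {alpha_2, alpha_7, alpha_8} form a chain of 3 nodes with a double edge at one end; the terminal node there is the unique long simple root (C_3). A semisimple Lie algebra decomposes uniquely as the direct sum of simple ideals, one per connected component of its Dynkin diagram, so g ≅ B_6 ⊕ C_3 (dimension 78 + 21 = 99).

B_6 ⊕ C_3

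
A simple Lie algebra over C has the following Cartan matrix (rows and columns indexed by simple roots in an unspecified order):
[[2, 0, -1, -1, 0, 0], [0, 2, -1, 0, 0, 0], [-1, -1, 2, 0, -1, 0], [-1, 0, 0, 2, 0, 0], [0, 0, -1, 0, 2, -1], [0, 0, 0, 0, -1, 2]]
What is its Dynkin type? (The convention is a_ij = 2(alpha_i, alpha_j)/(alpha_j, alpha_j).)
E_6

The matrix has rank 6 with 2's on the diagonal. Reading the off-diagonal entries as Dynkin edges (a single edge where a_ij = a_ji = -1; a double or triple edge where a_ij * a_ji = 2 or 3), the diagram is a chain of 5 nodes with one extra node attached to the third node from one end (E_6). One simple-root ordering that puts it in standard form is (alpha_6, alpha_2, alpha_5, alpha_3, alpha_1, alpha_4). So the algebra is type E_6.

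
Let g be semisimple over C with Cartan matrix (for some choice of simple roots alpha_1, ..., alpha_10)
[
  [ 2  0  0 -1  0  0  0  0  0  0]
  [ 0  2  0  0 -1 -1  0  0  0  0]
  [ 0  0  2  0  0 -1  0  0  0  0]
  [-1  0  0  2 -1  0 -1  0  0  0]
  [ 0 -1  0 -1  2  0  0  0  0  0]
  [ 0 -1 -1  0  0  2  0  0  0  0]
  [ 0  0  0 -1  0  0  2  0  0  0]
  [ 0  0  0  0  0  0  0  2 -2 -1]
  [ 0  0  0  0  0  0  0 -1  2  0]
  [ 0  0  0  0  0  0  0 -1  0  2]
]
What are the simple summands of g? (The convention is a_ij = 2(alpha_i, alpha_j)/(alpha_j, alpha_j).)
The diagram associated to this matrix has two connected components: the simple roots {alpha_8, alpha_9, alpha_10} form a chain of 3 nodes with a double edge at one end; the terminal node there is the unique short simple root (B_3), and {alpha_1, alpha_2, alpha_3, alpha_4, alpha_5, alpha_6, alpha_7} form a chain of 5 nodes with a fork of two nodes at one end (D_7). A semisimple Lie algebra decomposes uniquely as the direct sum of simple ideals, one per connected component of its Dynkin diagram, so g ≅ B_3 ⊕ D_7 (dimension 21 + 91 = 112).

B_3 (so(7)) + D_7 (so(14))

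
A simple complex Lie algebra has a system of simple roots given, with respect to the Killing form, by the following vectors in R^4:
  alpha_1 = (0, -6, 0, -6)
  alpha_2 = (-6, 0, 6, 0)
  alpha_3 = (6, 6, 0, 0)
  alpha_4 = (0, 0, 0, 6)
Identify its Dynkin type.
Compute the Cartan integers a_ij = 2(alpha_i, alpha_j)/(alpha_j, alpha_j); the resulting 4x4 Cartan matrix is
[[2, 0, -1, -2], [0, 2, -1, 0], [-1, -1, 2, 0], [-1, 0, 0, 2]].
The roots have two lengths (squared-length ratio 2:1); the short ones are alpha_{4}. The associated Dynkin diagram is a chain of 4 nodes with a double edge at one end; the terminal node there is the unique short simple root (B_4), so the type is B_4 (the algebra so(9)).

B_4 (so(9))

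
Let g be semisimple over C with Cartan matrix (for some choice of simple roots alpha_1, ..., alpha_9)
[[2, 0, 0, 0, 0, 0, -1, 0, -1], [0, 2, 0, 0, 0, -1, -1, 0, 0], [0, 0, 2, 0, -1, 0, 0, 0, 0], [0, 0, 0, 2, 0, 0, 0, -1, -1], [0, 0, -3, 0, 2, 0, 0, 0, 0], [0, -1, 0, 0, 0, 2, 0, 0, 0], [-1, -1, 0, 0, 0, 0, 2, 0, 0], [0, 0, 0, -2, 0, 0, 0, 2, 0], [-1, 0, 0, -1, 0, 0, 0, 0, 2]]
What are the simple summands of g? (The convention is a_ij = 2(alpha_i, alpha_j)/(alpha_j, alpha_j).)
The diagram associated to this matrix has two connected components: the simple roots {alpha_1, alpha_2, alpha_4, alpha_6, alpha_7, alpha_8, alpha_9} form a chain of 7 nodes with a double edge at one end; the terminal node there is the unique long simple root (C_7), and {alpha_3, alpha_5} form two nodes joined by a triple edge (G_2). A semisimple Lie algebra decomposes uniquely as the direct sum of simple ideals, one per connected component of its Dynkin diagram, so g ≅ C_7 ⊕ G_2 (dimension 105 + 14 = 119).

C_7 ⊕ G_2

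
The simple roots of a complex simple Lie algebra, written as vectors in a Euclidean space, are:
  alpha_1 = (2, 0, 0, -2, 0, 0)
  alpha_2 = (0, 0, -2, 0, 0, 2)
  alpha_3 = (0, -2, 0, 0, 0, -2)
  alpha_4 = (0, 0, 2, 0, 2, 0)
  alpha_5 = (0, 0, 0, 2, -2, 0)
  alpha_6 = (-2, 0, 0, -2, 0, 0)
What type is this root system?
Compute the Cartan integers a_ij = 2(alpha_i, alpha_j)/(alpha_j, alpha_j); the resulting 6x6 Cartan matrix is
[[2, 0, 0, 0, -1, 0], [0, 2, -1, -1, 0, 0], [0, -1, 2, 0, 0, 0], [0, -1, 0, 2, -1, 0], [-1, 0, 0, -1, 2, -1], [0, 0, 0, 0, -1, 2]].
All simple roots have the same length, so the diagram is simply laced. The associated Dynkin diagram is a chain of 4 nodes with a fork of two nodes at one end (D_6), so the type is D_6 (the algebra so(12)).

type D_6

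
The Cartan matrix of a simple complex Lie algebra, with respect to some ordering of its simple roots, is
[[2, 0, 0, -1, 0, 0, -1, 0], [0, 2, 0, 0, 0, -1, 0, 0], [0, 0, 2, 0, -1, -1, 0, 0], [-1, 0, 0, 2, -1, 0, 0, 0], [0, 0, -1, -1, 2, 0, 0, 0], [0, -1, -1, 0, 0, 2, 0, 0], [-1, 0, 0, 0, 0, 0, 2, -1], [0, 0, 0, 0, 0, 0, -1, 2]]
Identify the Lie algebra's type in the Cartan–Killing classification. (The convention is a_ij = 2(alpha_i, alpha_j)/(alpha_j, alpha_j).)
The matrix has rank 8 with 2's on the diagonal. Reading the off-diagonal entries as Dynkin edges (a single edge where a_ij = a_ji = -1; a double or triple edge where a_ij * a_ji = 2 or 3), the diagram is a chain of 8 nodes with single edges (A_8). One simple-root ordering that puts it in standard form is (alpha_8, alpha_7, alpha_1, alpha_4, alpha_5, alpha_3, alpha_6, alpha_2). So the algebra is type A_8, i.e. sl(9).

A_8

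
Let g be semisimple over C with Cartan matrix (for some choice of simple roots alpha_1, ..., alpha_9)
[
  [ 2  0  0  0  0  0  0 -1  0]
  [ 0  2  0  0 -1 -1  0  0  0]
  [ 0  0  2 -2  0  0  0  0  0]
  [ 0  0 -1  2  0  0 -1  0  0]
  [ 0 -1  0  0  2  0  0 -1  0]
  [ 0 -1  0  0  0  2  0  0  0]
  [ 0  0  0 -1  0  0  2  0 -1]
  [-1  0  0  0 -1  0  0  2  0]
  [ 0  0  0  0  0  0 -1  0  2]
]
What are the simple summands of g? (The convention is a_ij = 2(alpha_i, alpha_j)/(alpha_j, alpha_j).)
A_5 ⊕ C_4

The diagram associated to this matrix has two connected components: the simple roots {alpha_1, alpha_2, alpha_5, alpha_6, alpha_8} form a chain of 5 nodes with single edges (A_5), and {alpha_3, alpha_4, alpha_7, alpha_9} form a chain of 4 nodes with a double edge at one end; the terminal node there is the unique long simple root (C_4). A semisimple Lie algebra decomposes uniquely as the direct sum of simple ideals, one per connected component of its Dynkin diagram, so g ≅ A_5 ⊕ C_4 (dimension 35 + 36 = 71).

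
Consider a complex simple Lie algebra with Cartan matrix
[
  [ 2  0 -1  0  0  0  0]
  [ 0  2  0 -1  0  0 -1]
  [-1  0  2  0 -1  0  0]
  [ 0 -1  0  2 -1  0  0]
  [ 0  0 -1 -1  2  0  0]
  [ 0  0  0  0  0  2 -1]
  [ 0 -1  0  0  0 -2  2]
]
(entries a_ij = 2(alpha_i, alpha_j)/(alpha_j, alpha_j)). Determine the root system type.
B_7 (so(15))

The matrix has rank 7 with 2's on the diagonal. Reading the off-diagonal entries as Dynkin edges (a single edge where a_ij = a_ji = -1; a double or triple edge where a_ij * a_ji = 2 or 3), the diagram is a chain of 7 nodes with a double edge at one end; the terminal node there is the unique short simple root (B_7). One simple-root ordering that puts it in standard form is (alpha_1, alpha_3, alpha_5, alpha_4, alpha_2, alpha_7, alpha_6). So the algebra is type B_7, i.e. so(15).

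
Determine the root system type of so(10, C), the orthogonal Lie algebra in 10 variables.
This is so(10) with 10 even, which has dimension 10(10-1)/2 = 45 and rank 10/2 = 5. In the classification of classical Lie algebras, the orthogonal algebra so(2n) in an even number of variables has type D_n; here n = 5, so the Dynkin diagram is a chain of 3 nodes with a fork of two nodes at one end (D_5). Hence the type is D_5.

D_5 (so(10))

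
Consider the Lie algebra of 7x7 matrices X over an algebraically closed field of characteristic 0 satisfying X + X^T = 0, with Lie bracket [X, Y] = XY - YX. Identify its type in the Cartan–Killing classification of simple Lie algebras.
This is so(7) with 7 odd, which has dimension 7(7-1)/2 = 21 and rank (7-1)/2 = 3. In the classification of classical Lie algebras, the orthogonal algebra so(2n+1) in an odd number of variables has type B_n; here n = 3, so the Dynkin diagram is a chain of 3 nodes with a double edge at one end; the terminal node there is the unique short simple root (B_3). Hence the type is B_3.

type B_3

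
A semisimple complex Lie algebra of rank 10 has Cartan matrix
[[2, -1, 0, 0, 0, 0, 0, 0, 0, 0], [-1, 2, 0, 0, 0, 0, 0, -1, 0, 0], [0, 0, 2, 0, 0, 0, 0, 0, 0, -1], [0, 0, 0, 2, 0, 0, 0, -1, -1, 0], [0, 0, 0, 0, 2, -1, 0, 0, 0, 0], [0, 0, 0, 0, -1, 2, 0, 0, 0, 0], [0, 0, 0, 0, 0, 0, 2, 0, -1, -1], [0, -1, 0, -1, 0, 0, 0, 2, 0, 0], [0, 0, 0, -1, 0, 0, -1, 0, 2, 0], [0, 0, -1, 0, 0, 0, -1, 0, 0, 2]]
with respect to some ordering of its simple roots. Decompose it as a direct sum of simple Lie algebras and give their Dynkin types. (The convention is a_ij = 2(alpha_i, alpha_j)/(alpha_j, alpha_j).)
The diagram associated to this matrix has two connected components: the simple roots {alpha_5, alpha_6} form a chain of 2 nodes with single edges (A_2), and {alpha_1, alpha_2, alpha_3, alpha_4, alpha_7, alpha_8, alpha_9, alpha_10} form a chain of 8 nodes with single edges (A_8). A semisimple Lie algebra decomposes uniquely as the direct sum of simple ideals, one per connected component of its Dynkin diagram, so g ≅ A_2 ⊕ A_8 (dimension 8 + 80 = 88).

A_2 (sl(3)) + A_8 (sl(9))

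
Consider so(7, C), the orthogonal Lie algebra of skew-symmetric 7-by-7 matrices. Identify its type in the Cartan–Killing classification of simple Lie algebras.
This is so(7) with 7 odd, which has dimension 7(7-1)/2 = 21 and rank (7-1)/2 = 3. In the classification of classical Lie algebras, the orthogonal algebra so(2n+1) in an odd number of variables has type B_n; here n = 3, so the Dynkin diagram is a chain of 3 nodes with a double edge at one end; the terminal node there is the unique short simple root (B_3). Hence the type is B_3.

type B_3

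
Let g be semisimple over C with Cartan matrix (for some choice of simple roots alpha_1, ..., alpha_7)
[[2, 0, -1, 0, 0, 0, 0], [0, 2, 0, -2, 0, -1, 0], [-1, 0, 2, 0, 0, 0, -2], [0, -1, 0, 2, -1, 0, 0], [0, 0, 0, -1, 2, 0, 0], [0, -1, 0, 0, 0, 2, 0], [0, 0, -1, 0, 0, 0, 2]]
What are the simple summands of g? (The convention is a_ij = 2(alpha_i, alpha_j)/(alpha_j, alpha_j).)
type B_3 ⊕ type F_4

The diagram associated to this matrix has two connected components: the simple roots {alpha_1, alpha_3, alpha_7} form a chain of 3 nodes with a double edge at one end; the terminal node there is the unique short simple root (B_3), and {alpha_2, alpha_4, alpha_5, alpha_6} form a chain of 4 nodes with a double edge between the middle two (F_4). A semisimple Lie algebra decomposes uniquely as the direct sum of simple ideals, one per connected component of its Dynkin diagram, so g ≅ B_3 ⊕ F_4 (dimension 21 + 52 = 73).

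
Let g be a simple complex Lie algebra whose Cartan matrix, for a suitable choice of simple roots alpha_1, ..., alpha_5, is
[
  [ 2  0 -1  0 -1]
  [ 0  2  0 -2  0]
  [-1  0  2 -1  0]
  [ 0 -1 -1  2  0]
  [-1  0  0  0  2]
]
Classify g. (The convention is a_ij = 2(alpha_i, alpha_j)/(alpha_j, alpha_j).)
The matrix has rank 5 with 2's on the diagonal. Reading the off-diagonal entries as Dynkin edges (a single edge where a_ij = a_ji = -1; a double or triple edge where a_ij * a_ji = 2 or 3), the diagram is a chain of 5 nodes with a double edge at one end; the terminal node there is the unique long simple root (C_5). One simple-root ordering that puts it in standard form is (alpha_5, alpha_1, alpha_3, alpha_4, alpha_2). So the algebra is type C_5, i.e. sp(10).

C_5 (sp(10))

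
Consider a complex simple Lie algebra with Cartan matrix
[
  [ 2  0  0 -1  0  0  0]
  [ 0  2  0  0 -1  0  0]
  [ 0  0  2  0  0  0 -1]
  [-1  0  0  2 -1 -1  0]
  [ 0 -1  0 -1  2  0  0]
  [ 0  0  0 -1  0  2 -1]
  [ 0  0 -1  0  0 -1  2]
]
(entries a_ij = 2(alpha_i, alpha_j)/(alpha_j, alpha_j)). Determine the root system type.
E_7

The matrix has rank 7 with 2's on the diagonal. Reading the off-diagonal entries as Dynkin edges (a single edge where a_ij = a_ji = -1; a double or triple edge where a_ij * a_ji = 2 or 3), the diagram is a chain of 6 nodes with one extra node attached to the third node from one end (E_7). One simple-root ordering that puts it in standard form is (alpha_2, alpha_1, alpha_5, alpha_4, alpha_6, alpha_7, alpha_3). So the algebra is type E_7.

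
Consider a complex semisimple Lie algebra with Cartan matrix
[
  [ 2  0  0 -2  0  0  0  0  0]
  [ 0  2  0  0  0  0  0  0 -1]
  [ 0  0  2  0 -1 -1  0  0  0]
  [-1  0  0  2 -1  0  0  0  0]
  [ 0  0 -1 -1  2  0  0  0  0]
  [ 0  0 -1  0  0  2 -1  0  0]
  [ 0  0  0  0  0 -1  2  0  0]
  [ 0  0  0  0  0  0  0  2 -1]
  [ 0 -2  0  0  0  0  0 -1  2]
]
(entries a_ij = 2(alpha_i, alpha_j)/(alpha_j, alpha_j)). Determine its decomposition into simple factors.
The diagram associated to this matrix has two connected components: the simple roots {alpha_2, alpha_8, alpha_9} form a chain of 3 nodes with a double edge at one end; the terminal node there is the unique short simple root (B_3), and {alpha_1, alpha_3, alpha_4, alpha_5, alpha_6, alpha_7} form a chain of 6 nodes with a double edge at one end; the terminal node there is the unique long simple root (C_6). A semisimple Lie algebra decomposes uniquely as the direct sum of simple ideals, one per connected component of its Dynkin diagram, so g ≅ B_3 ⊕ C_6 (dimension 21 + 78 = 99).

B_3 (so(7)) + C_6 (sp(12))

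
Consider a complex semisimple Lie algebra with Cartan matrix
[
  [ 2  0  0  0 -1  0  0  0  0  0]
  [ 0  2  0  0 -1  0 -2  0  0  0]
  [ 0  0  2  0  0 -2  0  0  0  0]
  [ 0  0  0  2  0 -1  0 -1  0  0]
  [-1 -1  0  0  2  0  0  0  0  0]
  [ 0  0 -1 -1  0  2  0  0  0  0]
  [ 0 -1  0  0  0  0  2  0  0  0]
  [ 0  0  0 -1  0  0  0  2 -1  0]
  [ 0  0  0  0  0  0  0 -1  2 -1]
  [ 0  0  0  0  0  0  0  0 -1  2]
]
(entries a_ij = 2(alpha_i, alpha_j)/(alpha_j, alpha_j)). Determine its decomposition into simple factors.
The diagram associated to this matrix has two connected components: the simple roots {alpha_1, alpha_2, alpha_5, alpha_7} form a chain of 4 nodes with a double edge at one end; the terminal node there is the unique short simple root (B_4), and {alpha_3, alpha_4, alpha_6, alpha_8, alpha_9, alpha_10} form a chain of 6 nodes with a double edge at one end; the terminal node there is the unique long simple root (C_6). A semisimple Lie algebra decomposes uniquely as the direct sum of simple ideals, one per connected component of its Dynkin diagram, so g ≅ B_4 ⊕ C_6 (dimension 36 + 78 = 114).

B4 + C6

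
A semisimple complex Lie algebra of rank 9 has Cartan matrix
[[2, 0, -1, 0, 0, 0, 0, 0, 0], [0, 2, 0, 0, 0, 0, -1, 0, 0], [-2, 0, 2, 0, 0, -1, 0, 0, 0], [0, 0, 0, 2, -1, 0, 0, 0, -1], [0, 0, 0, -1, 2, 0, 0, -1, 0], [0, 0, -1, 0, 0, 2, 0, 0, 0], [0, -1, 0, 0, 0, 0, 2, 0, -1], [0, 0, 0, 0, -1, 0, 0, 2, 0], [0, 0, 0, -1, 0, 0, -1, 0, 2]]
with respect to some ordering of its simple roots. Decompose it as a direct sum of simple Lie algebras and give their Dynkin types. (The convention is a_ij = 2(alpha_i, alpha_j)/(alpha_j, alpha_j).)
A_6 + B_3

The diagram associated to this matrix has two connected components: the simple roots {alpha_2, alpha_4, alpha_5, alpha_7, alpha_8, alpha_9} form a chain of 6 nodes with single edges (A_6), and {alpha_1, alpha_3, alpha_6} form a chain of 3 nodes with a double edge at one end; the terminal node there is the unique short simple root (B_3). A semisimple Lie algebra decomposes uniquely as the direct sum of simple ideals, one per connected component of its Dynkin diagram, so g ≅ A_6 ⊕ B_3 (dimension 48 + 21 = 69).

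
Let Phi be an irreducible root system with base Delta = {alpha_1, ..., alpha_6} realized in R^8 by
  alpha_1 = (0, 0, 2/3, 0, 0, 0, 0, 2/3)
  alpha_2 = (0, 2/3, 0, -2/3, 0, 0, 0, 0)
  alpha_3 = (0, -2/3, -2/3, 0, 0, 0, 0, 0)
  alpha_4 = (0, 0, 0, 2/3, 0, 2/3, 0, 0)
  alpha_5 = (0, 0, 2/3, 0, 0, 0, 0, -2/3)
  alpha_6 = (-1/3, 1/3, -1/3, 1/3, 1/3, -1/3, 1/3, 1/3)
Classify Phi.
Compute the Cartan integers a_ij = 2(alpha_i, alpha_j)/(alpha_j, alpha_j); the resulting 6x6 Cartan matrix is
[[2, 0, -1, 0, 0, 0], [0, 2, -1, -1, 0, 0], [-1, -1, 2, 0, -1, 0], [0, -1, 0, 2, 0, 0], [0, 0, -1, 0, 2, -1], [0, 0, 0, 0, -1, 2]].
All simple roots have the same length, so the diagram is simply laced. The associated Dynkin diagram is a chain of 5 nodes with one extra node attached to the third node from one end (E_6), so the type is E_6.

E6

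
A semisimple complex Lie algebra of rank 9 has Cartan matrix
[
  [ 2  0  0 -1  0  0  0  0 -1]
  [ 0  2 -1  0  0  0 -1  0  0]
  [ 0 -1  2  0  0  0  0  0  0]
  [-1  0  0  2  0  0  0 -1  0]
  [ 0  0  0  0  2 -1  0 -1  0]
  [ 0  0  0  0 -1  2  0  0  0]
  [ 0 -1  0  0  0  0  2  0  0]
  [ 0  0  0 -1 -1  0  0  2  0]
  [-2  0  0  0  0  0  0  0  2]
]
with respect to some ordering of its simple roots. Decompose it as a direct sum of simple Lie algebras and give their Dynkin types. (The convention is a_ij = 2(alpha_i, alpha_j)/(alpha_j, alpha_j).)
A_3 (sl(4)) + C_6 (sp(12))

The diagram associated to this matrix has two connected components: the simple roots {alpha_2, alpha_3, alpha_7} form a chain of 3 nodes with single edges (A_3), and {alpha_1, alpha_4, alpha_5, alpha_6, alpha_8, alpha_9} form a chain of 6 nodes with a double edge at one end; the terminal node there is the unique long simple root (C_6). A semisimple Lie algebra decomposes uniquely as the direct sum of simple ideals, one per connected component of its Dynkin diagram, so g ≅ A_3 ⊕ C_6 (dimension 15 + 78 = 93).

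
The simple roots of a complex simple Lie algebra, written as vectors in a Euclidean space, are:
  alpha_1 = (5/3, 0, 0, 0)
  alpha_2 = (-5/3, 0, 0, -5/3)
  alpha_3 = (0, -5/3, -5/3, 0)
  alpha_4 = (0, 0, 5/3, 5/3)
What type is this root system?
B_4 (so(9))

Compute the Cartan integers a_ij = 2(alpha_i, alpha_j)/(alpha_j, alpha_j); the resulting 4x4 Cartan matrix is
[[2, -1, 0, 0], [-2, 2, 0, -1], [0, 0, 2, -1], [0, -1, -1, 2]].
The roots have two lengths (squared-length ratio 2:1); the short ones are alpha_{1}. The associated Dynkin diagram is a chain of 4 nodes with a double edge at one end; the terminal node there is the unique short simple root (B_4), so the type is B_4 (the algebra so(9)).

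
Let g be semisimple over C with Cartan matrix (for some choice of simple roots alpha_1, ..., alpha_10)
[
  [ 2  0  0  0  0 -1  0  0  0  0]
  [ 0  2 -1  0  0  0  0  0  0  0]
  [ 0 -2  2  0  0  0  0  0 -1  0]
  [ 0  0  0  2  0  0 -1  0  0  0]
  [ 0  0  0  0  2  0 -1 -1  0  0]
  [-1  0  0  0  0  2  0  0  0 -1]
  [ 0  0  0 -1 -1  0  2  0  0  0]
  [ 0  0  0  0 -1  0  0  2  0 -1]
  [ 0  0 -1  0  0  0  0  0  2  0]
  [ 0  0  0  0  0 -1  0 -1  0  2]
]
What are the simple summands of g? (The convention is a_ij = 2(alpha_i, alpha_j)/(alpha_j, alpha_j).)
A_7 + B_3

The diagram associated to this matrix has two connected components: the simple roots {alpha_1, alpha_4, alpha_5, alpha_6, alpha_7, alpha_8, alpha_10} form a chain of 7 nodes with single edges (A_7), and {alpha_2, alpha_3, alpha_9} form a chain of 3 nodes with a double edge at one end; the terminal node there is the unique short simple root (B_3). A semisimple Lie algebra decomposes uniquely as the direct sum of simple ideals, one per connected component of its Dynkin diagram, so g ≅ A_7 ⊕ B_3 (dimension 63 + 21 = 84).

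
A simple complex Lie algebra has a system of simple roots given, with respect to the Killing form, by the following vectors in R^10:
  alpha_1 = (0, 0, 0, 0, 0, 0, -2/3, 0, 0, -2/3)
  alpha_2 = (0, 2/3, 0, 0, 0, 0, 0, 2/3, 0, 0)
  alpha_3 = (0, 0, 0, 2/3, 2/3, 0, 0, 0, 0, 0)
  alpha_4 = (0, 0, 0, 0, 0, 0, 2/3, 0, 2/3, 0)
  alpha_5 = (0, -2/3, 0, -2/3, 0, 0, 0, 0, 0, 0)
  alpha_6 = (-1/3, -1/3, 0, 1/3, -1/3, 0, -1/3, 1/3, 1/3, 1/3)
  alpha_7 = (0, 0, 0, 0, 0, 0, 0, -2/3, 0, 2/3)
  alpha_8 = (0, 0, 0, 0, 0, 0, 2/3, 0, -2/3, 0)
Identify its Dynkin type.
E8

Compute the Cartan integers a_ij = 2(alpha_i, alpha_j)/(alpha_j, alpha_j); the resulting 8x8 Cartan matrix is
[[2, 0, 0, -1, 0, 0, -1, -1], [0, 2, 0, 0, -1, 0, -1, 0], [0, 0, 2, 0, -1, 0, 0, 0], [-1, 0, 0, 2, 0, 0, 0, 0], [0, -1, -1, 0, 2, 0, 0, 0], [0, 0, 0, 0, 0, 2, 0, -1], [-1, -1, 0, 0, 0, 0, 2, 0], [-1, 0, 0, 0, 0, -1, 0, 2]].
All simple roots have the same length, so the diagram is simply laced. The associated Dynkin diagram is a chain of 7 nodes with one extra node attached to the third node from one end (E_8), so the type is E_8.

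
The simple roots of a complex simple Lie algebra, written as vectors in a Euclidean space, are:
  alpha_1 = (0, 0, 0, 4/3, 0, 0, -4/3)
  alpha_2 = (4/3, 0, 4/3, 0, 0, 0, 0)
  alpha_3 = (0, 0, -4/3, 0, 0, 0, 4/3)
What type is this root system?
Compute the Cartan integers a_ij = 2(alpha_i, alpha_j)/(alpha_j, alpha_j); the resulting 3x3 Cartan matrix is
[[2, 0, -1], [0, 2, -1], [-1, -1, 2]].
All simple roots have the same length, so the diagram is simply laced. The associated Dynkin diagram is a chain of 3 nodes with single edges (A_3), so the type is A_3 (the algebra sl(4)).

type A_3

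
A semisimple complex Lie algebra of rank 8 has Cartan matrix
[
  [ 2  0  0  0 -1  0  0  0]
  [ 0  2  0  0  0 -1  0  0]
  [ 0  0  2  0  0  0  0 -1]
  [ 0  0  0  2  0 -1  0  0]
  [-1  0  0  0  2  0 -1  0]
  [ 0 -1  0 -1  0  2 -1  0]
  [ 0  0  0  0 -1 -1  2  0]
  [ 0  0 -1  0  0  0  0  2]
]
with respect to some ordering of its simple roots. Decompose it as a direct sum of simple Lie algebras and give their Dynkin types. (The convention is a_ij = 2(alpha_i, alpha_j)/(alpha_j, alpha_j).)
type A_2 ⊕ type D_6

The diagram associated to this matrix has two connected components: the simple roots {alpha_3, alpha_8} form a chain of 2 nodes with single edges (A_2), and {alpha_1, alpha_2, alpha_4, alpha_5, alpha_6, alpha_7} form a chain of 4 nodes with a fork of two nodes at one end (D_6). A semisimple Lie algebra decomposes uniquely as the direct sum of simple ideals, one per connected component of its Dynkin diagram, so g ≅ A_2 ⊕ D_6 (dimension 8 + 66 = 74).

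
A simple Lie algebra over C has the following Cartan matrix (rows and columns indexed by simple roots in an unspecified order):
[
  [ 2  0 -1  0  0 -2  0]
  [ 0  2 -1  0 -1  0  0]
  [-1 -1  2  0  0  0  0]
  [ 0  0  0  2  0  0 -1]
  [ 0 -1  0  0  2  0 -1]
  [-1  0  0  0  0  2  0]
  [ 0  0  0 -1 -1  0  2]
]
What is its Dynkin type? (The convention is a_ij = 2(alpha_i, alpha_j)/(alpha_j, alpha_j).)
B_7

The matrix has rank 7 with 2's on the diagonal. Reading the off-diagonal entries as Dynkin edges (a single edge where a_ij = a_ji = -1; a double or triple edge where a_ij * a_ji = 2 or 3), the diagram is a chain of 7 nodes with a double edge at one end; the terminal node there is the unique short simple root (B_7). One simple-root ordering that puts it in standard form is (alpha_4, alpha_7, alpha_5, alpha_2, alpha_3, alpha_1, alpha_6). So the algebra is type B_7, i.e. so(15).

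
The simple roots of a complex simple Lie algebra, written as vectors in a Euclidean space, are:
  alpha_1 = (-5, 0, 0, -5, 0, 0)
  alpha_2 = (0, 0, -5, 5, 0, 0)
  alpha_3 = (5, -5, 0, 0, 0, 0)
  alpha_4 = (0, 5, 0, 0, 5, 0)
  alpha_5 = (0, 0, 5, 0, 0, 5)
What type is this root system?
Compute the Cartan integers a_ij = 2(alpha_i, alpha_j)/(alpha_j, alpha_j); the resulting 5x5 Cartan matrix is
[[2, -1, -1, 0, 0], [-1, 2, 0, 0, -1], [-1, 0, 2, -1, 0], [0, 0, -1, 2, 0], [0, -1, 0, 0, 2]].
All simple roots have the same length, so the diagram is simply laced. The associated Dynkin diagram is a chain of 5 nodes with single edges (A_5), so the type is A_5 (the algebra sl(6)).

type A_5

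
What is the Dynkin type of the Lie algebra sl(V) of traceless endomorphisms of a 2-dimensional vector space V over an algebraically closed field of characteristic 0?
This is sl(2), which has dimension 2^2 - 1 = 3 and rank 2 - 1 = 1 (a Cartan subalgebra is the diagonal traceless matrices). In the classification of classical Lie algebras, the special linear algebra sl(n+1) has type A_n; here n = 1, so the Dynkin diagram is a chain of 1 nodes with single edges (A_1). Hence the type is A_1.

A_1 (sl(2))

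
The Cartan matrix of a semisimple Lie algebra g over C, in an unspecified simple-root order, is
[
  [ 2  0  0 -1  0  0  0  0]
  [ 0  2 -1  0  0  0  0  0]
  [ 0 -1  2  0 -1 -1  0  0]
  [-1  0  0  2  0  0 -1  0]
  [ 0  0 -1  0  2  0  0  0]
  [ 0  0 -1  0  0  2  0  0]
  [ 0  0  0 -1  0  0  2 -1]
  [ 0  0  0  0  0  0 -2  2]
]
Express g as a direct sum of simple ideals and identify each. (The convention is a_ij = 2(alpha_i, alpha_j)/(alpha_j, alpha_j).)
type C_4 ⊕ type D_4

The diagram associated to this matrix has two connected components: the simple roots {alpha_1, alpha_4, alpha_7, alpha_8} form a chain of 4 nodes with a double edge at one end; the terminal node there is the unique long simple root (C_4), and {alpha_2, alpha_3, alpha_5, alpha_6} form a chain of 2 nodes with a fork of two nodes at one end (D_4). A semisimple Lie algebra decomposes uniquely as the direct sum of simple ideals, one per connected component of its Dynkin diagram, so g ≅ C_4 ⊕ D_4 (dimension 36 + 28 = 64).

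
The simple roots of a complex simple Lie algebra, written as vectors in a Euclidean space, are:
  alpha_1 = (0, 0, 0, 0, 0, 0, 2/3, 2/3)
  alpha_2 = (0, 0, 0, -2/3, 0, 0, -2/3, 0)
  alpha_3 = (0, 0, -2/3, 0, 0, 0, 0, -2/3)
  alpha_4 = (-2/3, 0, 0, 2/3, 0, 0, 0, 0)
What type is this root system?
Compute the Cartan integers a_ij = 2(alpha_i, alpha_j)/(alpha_j, alpha_j); the resulting 4x4 Cartan matrix is
[[2, -1, -1, 0], [-1, 2, 0, -1], [-1, 0, 2, 0], [0, -1, 0, 2]].
All simple roots have the same length, so the diagram is simply laced. The associated Dynkin diagram is a chain of 4 nodes with single edges (A_4), so the type is A_4 (the algebra sl(5)).

A_4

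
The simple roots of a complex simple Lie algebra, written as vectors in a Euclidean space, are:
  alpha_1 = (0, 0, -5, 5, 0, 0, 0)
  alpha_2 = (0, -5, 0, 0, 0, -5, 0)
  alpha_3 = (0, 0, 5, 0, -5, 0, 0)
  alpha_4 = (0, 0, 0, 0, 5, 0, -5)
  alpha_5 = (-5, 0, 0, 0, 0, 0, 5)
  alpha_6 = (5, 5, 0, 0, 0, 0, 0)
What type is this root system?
Compute the Cartan integers a_ij = 2(alpha_i, alpha_j)/(alpha_j, alpha_j); the resulting 6x6 Cartan matrix is
[[2, 0, -1, 0, 0, 0], [0, 2, 0, 0, 0, -1], [-1, 0, 2, -1, 0, 0], [0, 0, -1, 2, -1, 0], [0, 0, 0, -1, 2, -1], [0, -1, 0, 0, -1, 2]].
All simple roots have the same length, so the diagram is simply laced. The associated Dynkin diagram is a chain of 6 nodes with single edges (A_6), so the type is A_6 (the algebra sl(7)).

A_6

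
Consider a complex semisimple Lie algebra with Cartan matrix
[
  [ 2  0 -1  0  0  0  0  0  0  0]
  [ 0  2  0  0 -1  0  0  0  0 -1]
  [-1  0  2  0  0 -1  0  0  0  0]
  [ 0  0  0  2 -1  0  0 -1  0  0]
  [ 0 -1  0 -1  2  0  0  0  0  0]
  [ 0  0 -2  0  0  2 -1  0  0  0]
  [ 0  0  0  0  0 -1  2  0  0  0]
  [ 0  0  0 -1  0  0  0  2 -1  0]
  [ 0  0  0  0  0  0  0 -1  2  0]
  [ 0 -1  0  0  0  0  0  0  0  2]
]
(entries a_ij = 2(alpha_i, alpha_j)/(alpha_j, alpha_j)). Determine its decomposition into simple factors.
The diagram associated to this matrix has two connected components: the simple roots {alpha_2, alpha_4, alpha_5, alpha_8, alpha_9, alpha_10} form a chain of 6 nodes with single edges (A_6), and {alpha_1, alpha_3, alpha_6, alpha_7} form a chain of 4 nodes with a double edge between the middle two (F_4). A semisimple Lie algebra decomposes uniquely as the direct sum of simple ideals, one per connected component of its Dynkin diagram, so g ≅ A_6 ⊕ F_4 (dimension 48 + 52 = 100).

A_6 (sl(7)) + F_4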